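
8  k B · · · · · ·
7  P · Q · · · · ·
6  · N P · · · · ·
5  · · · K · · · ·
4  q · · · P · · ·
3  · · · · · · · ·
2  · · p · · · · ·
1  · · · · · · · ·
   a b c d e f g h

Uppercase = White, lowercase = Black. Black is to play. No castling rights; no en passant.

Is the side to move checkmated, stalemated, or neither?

Black to move; black king on a8.
In check: yes, from the white knight on b6.
King squares — a7: attacked by Qc7; b7: attacked by Pc6; b8: attacked by Pa7.
Legal moves for Black: none.
In check with no legal moves → checkmate.

checkmate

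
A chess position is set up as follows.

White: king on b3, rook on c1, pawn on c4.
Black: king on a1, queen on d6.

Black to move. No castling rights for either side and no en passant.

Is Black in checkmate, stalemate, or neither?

checkmate

Black to move; black king on a1.
In check: yes, from the white rook on c1.
King squares — b1: attacked by Rc1; a2: attacked by Kb3; b2: attacked by Kb3.
Legal moves for Black: none.
In check with no legal moves → checkmate.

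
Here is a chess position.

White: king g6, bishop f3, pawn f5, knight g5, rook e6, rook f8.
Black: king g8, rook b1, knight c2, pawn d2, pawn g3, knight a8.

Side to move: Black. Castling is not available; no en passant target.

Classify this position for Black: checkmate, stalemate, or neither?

neither

Black to move; black king on g8.
In check: yes, from the white rook on f8.
Legal moves for Black: Kxf8.
Black is in check but has 1 legal move → neither.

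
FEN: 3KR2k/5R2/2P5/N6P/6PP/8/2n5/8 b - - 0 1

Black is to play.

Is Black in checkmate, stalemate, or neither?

Black to move; black king on h8.
In check: yes, from the white rook on e8.
King squares — g7: attacked by Rf7; h7: attacked by Rf7; g8: attacked by Re8.
Legal moves for Black: none.
In check with no legal moves → checkmate.

checkmate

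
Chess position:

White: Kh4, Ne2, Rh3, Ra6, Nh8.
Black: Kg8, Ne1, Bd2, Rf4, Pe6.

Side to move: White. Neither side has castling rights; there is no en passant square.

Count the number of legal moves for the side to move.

4

White to move; king on h4.
In check: yes, from the black rook on f4.
Legal moves: Kh5, Kg5, Kg3, Nxf4.
Count: 4.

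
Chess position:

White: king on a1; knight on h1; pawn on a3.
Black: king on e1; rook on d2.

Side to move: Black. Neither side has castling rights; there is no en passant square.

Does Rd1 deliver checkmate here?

After Rd1: white king on a1; in check: yes, from the black rook on d1.
White has 2 legal replies: Kb2, Ka2.
In check but a legal move exists → not checkmate.

no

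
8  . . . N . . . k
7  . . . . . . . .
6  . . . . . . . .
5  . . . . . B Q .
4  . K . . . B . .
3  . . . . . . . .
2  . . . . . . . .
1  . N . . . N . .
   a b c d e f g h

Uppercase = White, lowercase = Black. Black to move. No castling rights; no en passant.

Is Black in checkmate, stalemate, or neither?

stalemate

Black to move; black king on h8.
In check: no.
King squares — g7: attacked by Qg5; h7: attacked by Bf5; g8: attacked by Qg5.
Legal moves for Black: none.
Not in check and no legal moves → stalemate.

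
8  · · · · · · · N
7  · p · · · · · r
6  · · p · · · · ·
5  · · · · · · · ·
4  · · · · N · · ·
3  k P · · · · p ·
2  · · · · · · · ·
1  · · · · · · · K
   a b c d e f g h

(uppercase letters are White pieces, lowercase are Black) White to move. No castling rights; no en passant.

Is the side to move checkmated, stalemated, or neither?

White to move; white king on h1.
In check: yes, from the black rook on h7.
King squares — g1: available; g2: available; h2: attacked by Pg3.
Legal moves for White: Kg2, Kg1.
White is in check but has 2 legal moves → neither.

neither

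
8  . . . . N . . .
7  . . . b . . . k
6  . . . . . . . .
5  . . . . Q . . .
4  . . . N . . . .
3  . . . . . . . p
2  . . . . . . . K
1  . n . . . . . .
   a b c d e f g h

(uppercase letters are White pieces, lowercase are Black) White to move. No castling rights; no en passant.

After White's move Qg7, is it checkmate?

yes

After Qg7: black king on h7; in check: yes, from the white queen on g7.
King squares — g6: attacked by Qg7; h6: attacked by Qg7; g7: attacked by Ne8; g8: attacked by Qg7; h8: attacked by Qg7.
Black has no legal moves → checkmate.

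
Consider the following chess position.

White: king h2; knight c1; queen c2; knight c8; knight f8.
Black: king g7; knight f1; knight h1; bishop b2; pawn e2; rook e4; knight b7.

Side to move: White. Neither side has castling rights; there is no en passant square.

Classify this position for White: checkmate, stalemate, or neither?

White to move; white king on h2.
In check: yes, from the black knight on f1.
King squares — g1: available; h1: available; g2: available; g3: attacked by Nf1; h3: available.
Legal moves for White: Kh3, Kg2, Kxh1, Kg1.
White is in check but has 4 legal moves → neither.

neither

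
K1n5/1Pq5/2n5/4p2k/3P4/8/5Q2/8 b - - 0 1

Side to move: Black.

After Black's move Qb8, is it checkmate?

After Qb8: white king on a8; in check: yes, from the black queen on b8.
King squares — a7: attacked by Nc6; b7: own pawn; b8: attacked by Nc6.
White has no legal moves → checkmate.

yes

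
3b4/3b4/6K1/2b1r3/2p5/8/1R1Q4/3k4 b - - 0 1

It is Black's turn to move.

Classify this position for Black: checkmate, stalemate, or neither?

checkmate

Black to move; black king on d1.
In check: yes, from the white queen on d2.
King squares — c1: attacked by Qd2; e1: attacked by Qd2; c2: attacked by Rb2; d2: attacked by Rb2; e2: attacked by Qd2.
Legal moves for Black: none.
In check with no legal moves → checkmate.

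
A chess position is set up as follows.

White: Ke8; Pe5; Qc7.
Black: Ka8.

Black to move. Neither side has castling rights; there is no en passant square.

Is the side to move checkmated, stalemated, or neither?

stalemate

Black to move; black king on a8.
In check: no.
King squares — a7: attacked by Qc7; b7: attacked by Qc7; b8: attacked by Qc7.
Legal moves for Black: none.
Not in check and no legal moves → stalemate.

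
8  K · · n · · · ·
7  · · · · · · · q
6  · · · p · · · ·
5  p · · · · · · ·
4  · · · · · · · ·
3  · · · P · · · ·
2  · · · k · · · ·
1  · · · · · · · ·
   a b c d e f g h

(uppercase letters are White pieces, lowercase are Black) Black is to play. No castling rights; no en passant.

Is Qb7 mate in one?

yes

After Qb7: white king on a8; in check: yes, from the black queen on b7.
King squares — a7: attacked by Qb7; b7: attacked by Nd8; b8: attacked by Qb7.
White has no legal moves → checkmate.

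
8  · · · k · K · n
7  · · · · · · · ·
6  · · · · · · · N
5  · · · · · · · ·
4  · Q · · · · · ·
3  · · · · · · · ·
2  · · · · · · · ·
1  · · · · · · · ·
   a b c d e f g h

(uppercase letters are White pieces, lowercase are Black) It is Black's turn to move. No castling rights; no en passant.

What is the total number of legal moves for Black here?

Black to move; king on d8.
In check: no.
Legal moves: Nf7, Ng6+, Kc8, Kd7, Kc7.
Count: 5.

5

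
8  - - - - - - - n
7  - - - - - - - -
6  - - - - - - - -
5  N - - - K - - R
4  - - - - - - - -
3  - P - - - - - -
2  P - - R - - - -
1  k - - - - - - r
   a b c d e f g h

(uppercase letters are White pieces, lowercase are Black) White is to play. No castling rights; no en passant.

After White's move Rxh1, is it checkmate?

yes

After Rxh1: black king on a1; in check: yes, from the white rook on h1.
King squares — b1: attacked by Rh1; a2: attacked by Rd2; b2: attacked by Rd2.
Black has no legal moves → checkmate.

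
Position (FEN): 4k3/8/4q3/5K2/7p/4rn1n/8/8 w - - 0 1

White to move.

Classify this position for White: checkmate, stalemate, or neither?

White to move; white king on f5.
In check: yes, from the black queen on e6.
King squares — e4: attacked by Re3; f4: attacked by Nh3; g4: attacked by Qe6; e5: attacked by Re3; g5: attacked by Nf3; e6: attacked by Re3; f6: attacked by Qe6; g6: attacked by Qe6.
Legal moves for White: none.
In check with no legal moves → checkmate.

checkmate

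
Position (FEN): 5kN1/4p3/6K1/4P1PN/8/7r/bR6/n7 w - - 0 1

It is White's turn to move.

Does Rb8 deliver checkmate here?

yes

After Rb8: black king on f8; in check: yes, from the white rook on b8.
King squares — e7: own pawn; f7: attacked by Kg6; g7: attacked by Nh5; e8: attacked by Rb8; g8: attacked by Rb8.
Black has no legal moves → checkmate.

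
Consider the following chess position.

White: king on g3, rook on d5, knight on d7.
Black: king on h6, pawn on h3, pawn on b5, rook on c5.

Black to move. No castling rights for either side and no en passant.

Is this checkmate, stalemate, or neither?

neither

Black to move; black king on h6.
In check: no.
Legal moves for Black: Kh7, Kg7, Kg6, Rc8, Rc7, Rc6, Rxd5, Rc4, Rc3+, Rc2, Rc1, b4, h2.
Black has 13 legal moves and is not in check → neither.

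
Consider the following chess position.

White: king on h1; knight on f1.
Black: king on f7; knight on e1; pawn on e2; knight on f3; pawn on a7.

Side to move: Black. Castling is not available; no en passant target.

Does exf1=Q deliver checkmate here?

After exf1=Q: white king on h1; in check: yes, from the black queen on f1.
King squares — g1: attacked by Qf1; g2: attacked by Ne1; h2: attacked by Nf3.
White has no legal moves → checkmate.

yes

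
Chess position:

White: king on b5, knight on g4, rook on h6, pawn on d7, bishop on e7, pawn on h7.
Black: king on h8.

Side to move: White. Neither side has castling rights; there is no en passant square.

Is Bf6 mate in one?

yes

After Bf6: black king on h8; in check: yes, from the white bishop on f6.
King squares — g7: attacked by Bf6; h7: attacked by Rh6; g8: attacked by Ph7.
Black has no legal moves → checkmate.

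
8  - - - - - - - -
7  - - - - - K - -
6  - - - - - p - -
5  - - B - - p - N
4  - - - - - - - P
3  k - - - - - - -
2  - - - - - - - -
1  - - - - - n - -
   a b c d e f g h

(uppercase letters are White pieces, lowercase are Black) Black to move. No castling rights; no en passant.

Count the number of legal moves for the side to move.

4

Black to move; king on a3.
In check: yes, from the white bishop on c5.
Legal moves: Ka4, Kb3, Kb2, Ka2.
Count: 4.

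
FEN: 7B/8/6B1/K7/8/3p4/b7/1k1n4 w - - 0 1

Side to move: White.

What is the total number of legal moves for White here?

19

White to move; king on a5.
In check: no.
Legal moves: Bg7, Bf6, Be5, Bd4, Bc3, Bb2, Ba1, Be8, Bh7, Bf7, Bh5, Bf5, Be4, Bxd3+, Kb6, Ka6, Kb5, Kb4, Ka4.
Count: 19.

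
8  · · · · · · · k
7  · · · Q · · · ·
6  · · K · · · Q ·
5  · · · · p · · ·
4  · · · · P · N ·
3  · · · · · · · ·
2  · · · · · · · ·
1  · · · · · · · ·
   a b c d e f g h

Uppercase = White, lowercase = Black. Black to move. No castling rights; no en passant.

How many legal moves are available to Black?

0

Black to move; king on h8.
In check: no.
Legal moves: none.
Count: 0.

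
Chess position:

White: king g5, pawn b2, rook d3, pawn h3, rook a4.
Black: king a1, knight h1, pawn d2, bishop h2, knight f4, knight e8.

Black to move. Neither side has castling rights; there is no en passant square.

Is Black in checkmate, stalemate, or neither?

neither

Black to move; black king on a1.
In check: yes, from the white rook on a4.
Legal moves for Black: Kxb2, Kb1.
Black is in check but has 2 legal moves → neither.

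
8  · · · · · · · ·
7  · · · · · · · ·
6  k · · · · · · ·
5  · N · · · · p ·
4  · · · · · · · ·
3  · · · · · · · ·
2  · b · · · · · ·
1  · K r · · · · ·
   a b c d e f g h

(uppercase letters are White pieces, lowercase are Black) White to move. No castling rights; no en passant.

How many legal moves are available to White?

White to move; king on b1.
In check: yes, from the black rook on c1.
Legal moves: Kxb2, Ka2.
Count: 2.

2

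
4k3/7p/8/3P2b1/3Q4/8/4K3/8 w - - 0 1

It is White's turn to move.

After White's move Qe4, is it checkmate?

After Qe4: black king on e8; in check: yes, from the white queen on e4.
Black has 5 legal replies: Kf8, Kd8, Kf7, Kd7, Be7.
In check but a legal move exists → not checkmate.

no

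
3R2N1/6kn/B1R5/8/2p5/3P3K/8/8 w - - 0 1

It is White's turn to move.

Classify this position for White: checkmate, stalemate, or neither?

White to move; white king on h3.
In check: no.
Legal moves for White include: Ne7, Nh6, Nf6, Rf8, Re8, Rdc8, Rb8, Ra8, Rd7+, Rdd6, Rd5, Rd4, Rcc8, Rc7+, Rh6, Rg6+, Rf6, Re6, ... (list truncated; more exist).
White has legal moves and is not in check → neither.

neither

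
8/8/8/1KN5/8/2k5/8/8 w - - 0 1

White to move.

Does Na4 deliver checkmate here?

no

After Na4: black king on c3; in check: yes, from the white knight on a4.
Black has 5 legal replies: Kd4, Kd3, Kb3, Kd2, Kc2.
In check but a legal move exists → not checkmate.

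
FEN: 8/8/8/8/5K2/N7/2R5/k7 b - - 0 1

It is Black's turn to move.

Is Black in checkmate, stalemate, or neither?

stalemate

Black to move; black king on a1.
In check: no.
King squares — b1: attacked by Na3; a2: attacked by Rc2; b2: attacked by Rc2.
Legal moves for Black: none.
Not in check and no legal moves → stalemate.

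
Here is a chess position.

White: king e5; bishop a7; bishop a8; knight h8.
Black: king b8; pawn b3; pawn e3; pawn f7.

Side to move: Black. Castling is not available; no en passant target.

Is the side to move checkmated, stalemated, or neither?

Black to move; black king on b8.
In check: yes, from the white bishop on a7.
King squares — a7: available; b7: attacked by Ba8; c7: available; a8: available; c8: available.
Legal moves for Black: Kc8, Kxa8, Kc7, Kxa7.
Black is in check but has 4 legal moves → neither.

neither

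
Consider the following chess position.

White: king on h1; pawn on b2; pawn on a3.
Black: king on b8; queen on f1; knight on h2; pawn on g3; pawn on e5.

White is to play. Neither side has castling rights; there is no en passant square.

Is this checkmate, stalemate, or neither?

checkmate

White to move; white king on h1.
In check: yes, from the black queen on f1.
King squares — g1: attacked by Qf1; g2: attacked by Qf1; h2: attacked by Pg3.
Legal moves for White: none.
In check with no legal moves → checkmate.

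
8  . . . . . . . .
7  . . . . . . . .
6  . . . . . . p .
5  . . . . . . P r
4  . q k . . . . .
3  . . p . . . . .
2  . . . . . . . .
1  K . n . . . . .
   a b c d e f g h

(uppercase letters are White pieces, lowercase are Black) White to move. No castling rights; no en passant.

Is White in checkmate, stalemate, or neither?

stalemate

White to move; white king on a1.
In check: no.
King squares — b1: attacked by Qb4; a2: attacked by Nc1; b2: attacked by Pc3.
Legal moves for White: none.
Not in check and no legal moves → stalemate.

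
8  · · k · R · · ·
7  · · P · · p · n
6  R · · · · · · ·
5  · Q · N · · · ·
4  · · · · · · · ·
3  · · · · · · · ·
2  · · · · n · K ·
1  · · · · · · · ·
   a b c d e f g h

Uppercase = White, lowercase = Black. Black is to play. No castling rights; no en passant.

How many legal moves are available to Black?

0

Black to move; king on c8.
In check: yes, from the white rook on e8.
Legal moves: none.
Count: 0.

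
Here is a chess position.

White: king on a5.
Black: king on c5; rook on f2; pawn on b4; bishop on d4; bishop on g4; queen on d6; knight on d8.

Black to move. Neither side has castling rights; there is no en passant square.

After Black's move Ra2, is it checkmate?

yes

After Ra2: white king on a5; in check: yes, from the black rook on a2.
King squares — a4: attacked by Ra2; b4: attacked by Kc5; b5: attacked by Kc5; a6: attacked by Ra2; b6: attacked by Kc5.
White has no legal moves → checkmate.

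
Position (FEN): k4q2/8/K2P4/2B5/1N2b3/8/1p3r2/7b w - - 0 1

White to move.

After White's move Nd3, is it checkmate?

After Nd3: black king on a8; in check: no.
Black is not in check, so this cannot be checkmate.

no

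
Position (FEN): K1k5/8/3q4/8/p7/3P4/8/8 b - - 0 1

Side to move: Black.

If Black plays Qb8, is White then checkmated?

After Qb8: white king on a8; in check: yes, from the black queen on b8.
King squares — a7: attacked by Qb8; b7: attacked by Qb8; b8: attacked by Kc8.
White has no legal moves → checkmate.

yes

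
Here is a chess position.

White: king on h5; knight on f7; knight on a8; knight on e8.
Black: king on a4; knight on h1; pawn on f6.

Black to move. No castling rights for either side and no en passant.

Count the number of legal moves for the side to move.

Black to move; king on a4.
In check: no.
Legal moves: Kb5, Ka5, Kb4, Kb3, Ka3, Ng3+, Nf2, f5.
Count: 8.

8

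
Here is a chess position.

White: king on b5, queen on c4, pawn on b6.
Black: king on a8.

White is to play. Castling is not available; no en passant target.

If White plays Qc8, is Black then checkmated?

After Qc8: black king on a8; in check: yes, from the white queen on c8.
King squares — a7: attacked by Pb6; b7: attacked by Qc8; b8: attacked by Qc8.
Black has no legal moves → checkmate.

yes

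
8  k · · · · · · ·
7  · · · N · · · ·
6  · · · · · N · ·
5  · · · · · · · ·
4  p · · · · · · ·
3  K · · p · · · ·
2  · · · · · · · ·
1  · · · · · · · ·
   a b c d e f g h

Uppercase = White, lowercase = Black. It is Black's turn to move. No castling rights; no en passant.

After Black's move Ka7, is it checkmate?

After Ka7: white king on a3; in check: no.
White is not in check, so this cannot be checkmate.

no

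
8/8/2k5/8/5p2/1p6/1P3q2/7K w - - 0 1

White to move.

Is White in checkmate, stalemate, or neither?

stalemate

White to move; white king on h1.
In check: no.
King squares — g1: attacked by Qf2; g2: attacked by Qf2; h2: attacked by Qf2.
Legal moves for White: none.
Not in check and no legal moves → stalemate.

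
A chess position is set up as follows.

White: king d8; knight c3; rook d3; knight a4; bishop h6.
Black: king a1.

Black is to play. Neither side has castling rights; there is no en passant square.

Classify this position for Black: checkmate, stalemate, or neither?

stalemate

Black to move; black king on a1.
In check: no.
King squares — b1: attacked by Nc3; a2: attacked by Nc3; b2: attacked by Na4.
Legal moves for Black: none.
Not in check and no legal moves → stalemate.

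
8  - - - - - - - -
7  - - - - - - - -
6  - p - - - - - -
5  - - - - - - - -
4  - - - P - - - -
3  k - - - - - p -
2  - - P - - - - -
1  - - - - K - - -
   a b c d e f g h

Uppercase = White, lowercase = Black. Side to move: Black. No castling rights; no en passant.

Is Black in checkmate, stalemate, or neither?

neither

Black to move; black king on a3.
In check: no.
Legal moves for Black: Kb4, Ka4, Kb2, Ka2, b5, g2.
Black has 6 legal moves and is not in check → neither.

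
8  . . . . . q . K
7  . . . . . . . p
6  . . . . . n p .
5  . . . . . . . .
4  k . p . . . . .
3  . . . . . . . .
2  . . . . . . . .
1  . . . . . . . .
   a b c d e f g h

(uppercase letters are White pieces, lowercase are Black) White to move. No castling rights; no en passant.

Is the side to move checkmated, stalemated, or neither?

checkmate

White to move; white king on h8.
In check: yes, from the black queen on f8.
King squares — g7: attacked by Qf8; h7: attacked by Nf6; g8: attacked by Nf6.
Legal moves for White: none.
In check with no legal moves → checkmate.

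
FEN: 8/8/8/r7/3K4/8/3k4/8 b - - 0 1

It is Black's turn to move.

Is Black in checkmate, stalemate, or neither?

Black to move; black king on d2.
In check: no.
Legal moves for Black include: Ra8, Ra7, Ra6, Rh5, Rg5, Rf5, Re5, Rd5+, Rc5, Rb5, Ra4+, Ra3, Ra2, Ra1, Ke2, Kc2, Ke1, Kd1, ... (list truncated; more exist).
Black has legal moves and is not in check → neither.

neither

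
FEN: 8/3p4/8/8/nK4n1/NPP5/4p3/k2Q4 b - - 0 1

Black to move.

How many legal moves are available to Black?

Black to move; king on a1.
In check: yes, from the white queen on d1.
Legal moves: Kb2, Ka2, exd1=Q, exd1=R, exd1=B, exd1=N.
Count: 6.

6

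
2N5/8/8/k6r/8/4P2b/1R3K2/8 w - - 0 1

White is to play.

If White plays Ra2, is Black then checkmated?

no

After Ra2: black king on a5; in check: yes, from the white rook on a2.
Black has 2 legal replies: Kb5, Kb4.
In check but a legal move exists → not checkmate.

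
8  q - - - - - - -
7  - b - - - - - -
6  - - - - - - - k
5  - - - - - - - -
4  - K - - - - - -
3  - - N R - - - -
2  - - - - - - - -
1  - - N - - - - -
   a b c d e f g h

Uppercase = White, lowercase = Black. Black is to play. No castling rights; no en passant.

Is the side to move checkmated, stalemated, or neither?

Black to move; black king on h6.
In check: no.
Legal moves for Black include: Qh8, Qg8, Qf8+, Qe8, Qd8, Qc8, Qb8, Qa7, Qa6, Qa5+, Qa4+, Qa3+, Qa2, Qa1, Bc8, Bc6, Ba6, Bd5, ... (list truncated; more exist).
Black has legal moves and is not in check → neither.

neither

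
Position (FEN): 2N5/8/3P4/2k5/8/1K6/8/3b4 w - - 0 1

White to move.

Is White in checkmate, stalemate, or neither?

White to move; white king on b3.
In check: yes, from the black bishop on d1.
Legal moves for White: Kc3, Ka3, Kb2, Ka2.
White is in check but has 4 legal moves → neither.

neither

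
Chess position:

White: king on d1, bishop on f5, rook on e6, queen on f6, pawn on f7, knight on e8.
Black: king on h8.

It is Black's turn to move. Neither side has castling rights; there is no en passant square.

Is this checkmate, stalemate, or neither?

checkmate

Black to move; black king on h8.
In check: yes, from the white queen on f6.
King squares — g7: attacked by Qf6; h7: attacked by Bf5; g8: attacked by Pf7.
Legal moves for Black: none.
In check with no legal moves → checkmate.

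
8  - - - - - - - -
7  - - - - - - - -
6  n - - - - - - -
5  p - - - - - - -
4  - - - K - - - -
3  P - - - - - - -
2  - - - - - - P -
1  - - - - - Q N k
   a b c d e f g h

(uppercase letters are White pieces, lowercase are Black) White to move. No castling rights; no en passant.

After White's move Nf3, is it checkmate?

After Nf3: black king on h1; in check: yes, from the white queen on f1.
King squares — g1: attacked by Qf1; g2: attacked by Qf1; h2: attacked by Nf3.
Black has no legal moves → checkmate.

yes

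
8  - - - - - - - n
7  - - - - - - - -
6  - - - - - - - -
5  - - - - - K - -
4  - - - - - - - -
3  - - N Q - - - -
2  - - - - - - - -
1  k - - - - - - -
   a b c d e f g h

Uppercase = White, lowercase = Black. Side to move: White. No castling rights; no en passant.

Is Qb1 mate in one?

After Qb1: black king on a1; in check: yes, from the white queen on b1.
King squares — b1: attacked by Nc3; a2: attacked by Qb1; b2: attacked by Qb1.
Black has no legal moves → checkmate.

yes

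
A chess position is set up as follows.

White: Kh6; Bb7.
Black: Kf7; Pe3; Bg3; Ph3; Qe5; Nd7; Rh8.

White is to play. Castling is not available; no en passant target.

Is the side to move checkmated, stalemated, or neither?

checkmate

White to move; white king on h6.
In check: yes, from the black rook on h8.
King squares — g5: attacked by Qe5; h5: attacked by Qe5; g6: attacked by Kf7; g7: attacked by Qe5; h7: attacked by Rh8.
Legal moves for White: none.
In check with no legal moves → checkmate.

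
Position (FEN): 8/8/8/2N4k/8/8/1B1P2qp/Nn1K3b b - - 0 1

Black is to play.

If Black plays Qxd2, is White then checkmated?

After Qxd2: white king on d1; in check: yes, from the black queen on d2.
King squares — c1: attacked by Qd2; e1: attacked by Qd2; c2: attacked by Qd2; d2: attacked by Nb1; e2: attacked by Qd2.
White has no legal moves → checkmate.

yes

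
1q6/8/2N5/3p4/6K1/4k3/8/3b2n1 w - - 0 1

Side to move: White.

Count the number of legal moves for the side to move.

White to move; king on g4.
In check: yes, from the black bishop on d1.
Legal moves: Kg5, Kf5, Kh4.
Count: 3.

3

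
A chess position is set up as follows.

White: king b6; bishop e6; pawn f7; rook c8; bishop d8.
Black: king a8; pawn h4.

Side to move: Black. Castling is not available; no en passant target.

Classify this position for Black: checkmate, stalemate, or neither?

checkmate

Black to move; black king on a8.
In check: yes, from the white rook on c8.
King squares — a7: attacked by Kb6; b7: attacked by Kb6; b8: attacked by Rc8.
Legal moves for Black: none.
In check with no legal moves → checkmate.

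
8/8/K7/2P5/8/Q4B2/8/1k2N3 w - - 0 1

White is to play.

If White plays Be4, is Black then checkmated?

yes

After Be4: black king on b1; in check: yes, from the white bishop on e4.
King squares — a1: attacked by Qa3; c1: attacked by Qa3; a2: attacked by Qa3; b2: attacked by Qa3; c2: attacked by Ne1.
Black has no legal moves → checkmate.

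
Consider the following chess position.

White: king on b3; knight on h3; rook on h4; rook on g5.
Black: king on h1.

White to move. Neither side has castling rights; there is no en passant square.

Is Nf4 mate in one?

After Nf4: black king on h1; in check: yes, from the white rook on h4.
King squares — g1: attacked by Rg5; g2: attacked by Nf4; h2: attacked by Rh4.
Black has no legal moves → checkmate.

yes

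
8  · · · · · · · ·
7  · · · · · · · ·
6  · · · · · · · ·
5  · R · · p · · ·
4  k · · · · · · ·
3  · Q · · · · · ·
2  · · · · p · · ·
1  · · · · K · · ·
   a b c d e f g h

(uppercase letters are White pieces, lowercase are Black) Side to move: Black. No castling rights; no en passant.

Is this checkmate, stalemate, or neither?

Black to move; black king on a4.
In check: yes, from the white queen on b3.
King squares — a3: attacked by Qb3; b3: attacked by Rb5; b4: attacked by Qb3; a5: attacked by Rb5; b5: attacked by Qb3.
Legal moves for Black: none.
In check with no legal moves → checkmate.

checkmate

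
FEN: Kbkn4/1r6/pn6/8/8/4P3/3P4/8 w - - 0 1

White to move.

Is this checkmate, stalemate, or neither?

checkmate

White to move; white king on a8.
In check: yes, from the black knight on b6.
King squares — a7: attacked by Rb7; b7: attacked by Kc8; b8: attacked by Rb7.
Legal moves for White: none.
In check with no legal moves → checkmate.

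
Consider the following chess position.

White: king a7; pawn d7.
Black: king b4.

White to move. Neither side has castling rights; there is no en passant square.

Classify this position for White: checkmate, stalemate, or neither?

White to move; white king on a7.
In check: no.
Legal moves for White: Kb8, Ka8, Kb7, Kb6, Ka6, d8=Q, d8=R, d8=B, d8=N.
White has 9 legal moves and is not in check → neither.

neither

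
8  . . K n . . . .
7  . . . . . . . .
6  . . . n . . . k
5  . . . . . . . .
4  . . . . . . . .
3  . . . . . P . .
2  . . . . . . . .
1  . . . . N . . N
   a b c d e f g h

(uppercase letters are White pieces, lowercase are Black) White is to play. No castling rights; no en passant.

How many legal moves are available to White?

4

White to move; king on c8.
In check: yes, from the black knight on d6.
Legal moves: Kxd8, Kb8, Kd7, Kc7.
Count: 4.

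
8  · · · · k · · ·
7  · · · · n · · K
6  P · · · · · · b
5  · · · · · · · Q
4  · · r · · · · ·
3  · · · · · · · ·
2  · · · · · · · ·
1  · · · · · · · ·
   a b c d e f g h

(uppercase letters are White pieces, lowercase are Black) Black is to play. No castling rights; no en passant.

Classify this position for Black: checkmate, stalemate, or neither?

Black to move; black king on e8.
In check: yes, from the white queen on h5.
Legal moves for Black: Kf8, Kd8, Kd7, Ng6.
Black is in check but has 4 legal moves → neither.

neither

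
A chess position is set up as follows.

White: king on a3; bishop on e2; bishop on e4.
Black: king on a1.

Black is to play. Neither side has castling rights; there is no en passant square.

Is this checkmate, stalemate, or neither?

Black to move; black king on a1.
In check: no.
King squares — b1: attacked by Be4; a2: attacked by Ka3; b2: attacked by Ka3.
Legal moves for Black: none.
Not in check and no legal moves → stalemate.

stalemate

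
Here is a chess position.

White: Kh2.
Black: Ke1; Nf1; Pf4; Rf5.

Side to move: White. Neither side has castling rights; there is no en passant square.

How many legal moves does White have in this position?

4

White to move; king on h2.
In check: yes, from the black knight on f1.
Legal moves: Kh3, Kg2, Kh1, Kg1.
Count: 4.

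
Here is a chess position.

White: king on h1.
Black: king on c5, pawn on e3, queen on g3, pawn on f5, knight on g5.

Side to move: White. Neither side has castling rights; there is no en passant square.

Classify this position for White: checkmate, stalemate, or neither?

stalemate

White to move; white king on h1.
In check: no.
King squares — g1: attacked by Qg3; g2: attacked by Qg3; h2: attacked by Qg3.
Legal moves for White: none.
Not in check and no legal moves → stalemate.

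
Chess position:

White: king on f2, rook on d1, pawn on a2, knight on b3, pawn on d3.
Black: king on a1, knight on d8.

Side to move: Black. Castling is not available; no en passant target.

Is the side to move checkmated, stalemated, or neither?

Black to move; black king on a1.
In check: yes, from the white rook on d1 and the white knight on b3.
Legal moves for Black: Kb2, Kxa2.
Black is in check but has 2 legal moves → neither.

neither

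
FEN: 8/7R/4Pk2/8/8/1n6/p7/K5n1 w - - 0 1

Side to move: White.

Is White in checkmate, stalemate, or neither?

White to move; white king on a1.
In check: yes, from the black knight on b3.
Legal moves for White: Kb2, Kxa2.
White is in check but has 2 legal moves → neither.

neither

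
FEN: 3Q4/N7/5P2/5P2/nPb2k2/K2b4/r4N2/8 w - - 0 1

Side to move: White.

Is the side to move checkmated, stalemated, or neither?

White to move; white king on a3.
In check: yes, from the black rook on a2.
King squares — a2: attacked by Bc4; b2: attacked by Ra2; b3: attacked by Bc4; a4: attacked by Ra2; b4: own pawn.
Legal moves for White: none.
In check with no legal moves → checkmate.

checkmate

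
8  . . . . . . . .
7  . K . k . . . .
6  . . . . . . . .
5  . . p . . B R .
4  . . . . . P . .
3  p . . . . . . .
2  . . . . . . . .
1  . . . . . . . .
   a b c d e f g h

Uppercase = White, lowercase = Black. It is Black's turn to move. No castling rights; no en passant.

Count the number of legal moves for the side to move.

4

Black to move; king on d7.
In check: yes, from the white bishop on f5.
Legal moves: Ke8, Kd8, Ke7, Kd6.
Count: 4.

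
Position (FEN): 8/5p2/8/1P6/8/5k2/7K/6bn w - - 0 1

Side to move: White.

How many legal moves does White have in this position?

White to move; king on h2.
In check: yes, from the black bishop on g1.
Legal moves: Kh3, Kxh1, Kxg1.
Count: 3.

3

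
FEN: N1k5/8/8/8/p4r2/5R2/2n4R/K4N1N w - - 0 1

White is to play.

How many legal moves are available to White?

4

White to move; king on a1.
In check: yes, from the black knight on c2.
Legal moves: Kb2, Ka2, Kb1, Rxc2+.
Count: 4.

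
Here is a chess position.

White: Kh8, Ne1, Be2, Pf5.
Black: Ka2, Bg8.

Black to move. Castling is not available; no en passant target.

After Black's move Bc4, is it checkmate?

no

After Bc4: white king on h8; in check: no.
White is not in check, so this cannot be checkmate.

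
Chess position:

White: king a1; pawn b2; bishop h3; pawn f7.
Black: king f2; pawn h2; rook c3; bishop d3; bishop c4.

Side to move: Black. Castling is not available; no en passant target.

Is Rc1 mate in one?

After Rc1: white king on a1; in check: yes, from the black rook on c1.
King squares — b1: attacked by Rc1; a2: attacked by Bc4; b2: own pawn.
White has no legal moves → checkmate.

yes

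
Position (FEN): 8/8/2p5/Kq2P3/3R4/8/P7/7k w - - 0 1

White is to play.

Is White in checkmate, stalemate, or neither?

White to move; white king on a5.
In check: yes, from the black queen on b5.
King squares — a4: attacked by Qb5; b4: attacked by Qb5; b5: attacked by Pc6; a6: attacked by Qb5; b6: attacked by Qb5.
Legal moves for White: none.
In check with no legal moves → checkmate.

checkmate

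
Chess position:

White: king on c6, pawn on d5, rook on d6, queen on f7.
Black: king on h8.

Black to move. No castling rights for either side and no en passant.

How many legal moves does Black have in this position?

Black to move; king on h8.
In check: no.
Legal moves: none.
Count: 0.

0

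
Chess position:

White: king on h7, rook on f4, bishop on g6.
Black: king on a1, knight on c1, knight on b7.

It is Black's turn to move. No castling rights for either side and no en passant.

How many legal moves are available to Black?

Black to move; king on a1.
In check: no.
Legal moves: Nd8, Nd6, Nc5, Na5, Nd3, Nb3, Ne2, Na2, Kb2, Ka2.
Count: 10.

10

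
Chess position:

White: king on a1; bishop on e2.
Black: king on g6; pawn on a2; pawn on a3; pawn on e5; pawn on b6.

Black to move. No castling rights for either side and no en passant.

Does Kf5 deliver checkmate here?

no

After Kf5: white king on a1; in check: no.
White is not in check, so this cannot be checkmate.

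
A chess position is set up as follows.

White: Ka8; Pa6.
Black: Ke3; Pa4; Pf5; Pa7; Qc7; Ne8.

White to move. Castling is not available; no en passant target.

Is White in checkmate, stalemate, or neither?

stalemate

White to move; white king on a8.
In check: no.
King squares — a7: attacked by Qc7; b7: attacked by Qc7; b8: attacked by Qc7.
Legal moves for White: none.
Not in check and no legal moves → stalemate.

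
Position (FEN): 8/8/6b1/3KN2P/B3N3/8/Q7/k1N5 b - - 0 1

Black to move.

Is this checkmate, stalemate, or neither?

Black to move; black king on a1.
In check: yes, from the white queen on a2.
King squares — b1: attacked by Qa2; a2: attacked by Nc1; b2: attacked by Qa2.
Legal moves for Black: none.
In check with no legal moves → checkmate.

checkmate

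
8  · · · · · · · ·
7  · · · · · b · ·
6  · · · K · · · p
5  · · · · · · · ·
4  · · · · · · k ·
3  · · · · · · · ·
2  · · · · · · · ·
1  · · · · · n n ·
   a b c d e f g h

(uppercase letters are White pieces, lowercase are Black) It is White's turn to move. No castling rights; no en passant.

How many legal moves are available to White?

White to move; king on d6.
In check: no.
Legal moves: Ke7, Kd7, Kc7, Kc6, Ke5, Kc5.
Count: 6.

6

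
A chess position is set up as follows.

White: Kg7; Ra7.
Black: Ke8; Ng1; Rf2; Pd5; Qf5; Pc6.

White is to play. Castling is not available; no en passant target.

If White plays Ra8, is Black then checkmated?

After Ra8: black king on e8; in check: yes, from the white rook on a8.
Black has 3 legal replies: Ke7, Kd7, Qc8.
In check but a legal move exists → not checkmate.

no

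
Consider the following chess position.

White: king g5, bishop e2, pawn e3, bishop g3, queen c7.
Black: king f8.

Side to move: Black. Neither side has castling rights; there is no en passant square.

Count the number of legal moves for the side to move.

2

Black to move; king on f8.
In check: no.
Legal moves: Kg8, Ke8.
Count: 2.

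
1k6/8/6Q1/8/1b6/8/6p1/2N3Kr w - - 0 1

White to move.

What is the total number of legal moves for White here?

White to move; king on g1.
In check: yes, from the black rook on h1.
Legal moves: Kxg2, Kf2.
Count: 2.

2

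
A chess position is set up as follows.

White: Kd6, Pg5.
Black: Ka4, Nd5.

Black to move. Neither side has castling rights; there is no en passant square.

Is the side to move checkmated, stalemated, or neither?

neither

Black to move; black king on a4.
In check: no.
Legal moves for Black: Ne7, Nc7, Nf6, Nb6, Nf4, Nb4, Ne3, Nc3, Kb5, Ka5, Kb4, Kb3, Ka3.
Black has 13 legal moves and is not in check → neither.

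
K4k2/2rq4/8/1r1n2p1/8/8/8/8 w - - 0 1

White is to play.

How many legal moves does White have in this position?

0

White to move; king on a8.
In check: no.
Legal moves: none.
Count: 0.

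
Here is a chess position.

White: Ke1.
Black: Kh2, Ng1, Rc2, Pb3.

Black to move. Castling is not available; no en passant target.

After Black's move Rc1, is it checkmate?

no

After Rc1: white king on e1; in check: yes, from the black rook on c1.
White has 2 legal replies: Kf2, Kd2.
In check but a legal move exists → not checkmate.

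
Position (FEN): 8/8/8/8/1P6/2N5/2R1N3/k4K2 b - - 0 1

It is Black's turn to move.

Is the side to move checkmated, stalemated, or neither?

stalemate

Black to move; black king on a1.
In check: no.
King squares — b1: attacked by Nc3; a2: attacked by Rc2; b2: attacked by Rc2.
Legal moves for Black: none.
Not in check and no legal moves → stalemate.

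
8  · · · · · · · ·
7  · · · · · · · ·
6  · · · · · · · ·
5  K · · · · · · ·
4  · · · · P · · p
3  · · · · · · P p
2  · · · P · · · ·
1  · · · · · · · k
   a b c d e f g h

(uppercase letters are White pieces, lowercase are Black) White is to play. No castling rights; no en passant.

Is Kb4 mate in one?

no

After Kb4: black king on h1; in check: no.
Black is not in check, so this cannot be checkmate.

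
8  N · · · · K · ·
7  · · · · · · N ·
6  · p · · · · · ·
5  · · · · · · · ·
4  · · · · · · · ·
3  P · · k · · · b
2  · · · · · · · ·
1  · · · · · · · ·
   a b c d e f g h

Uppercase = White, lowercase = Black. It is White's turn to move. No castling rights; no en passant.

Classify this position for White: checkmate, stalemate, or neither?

neither

White to move; white king on f8.
In check: no.
Legal moves for White: Kg8, Ke8, Kf7, Ke7, Nc7, Nxb6, Ne8, Ne6, Nh5, Nf5, a4.
White has 11 legal moves and is not in check → neither.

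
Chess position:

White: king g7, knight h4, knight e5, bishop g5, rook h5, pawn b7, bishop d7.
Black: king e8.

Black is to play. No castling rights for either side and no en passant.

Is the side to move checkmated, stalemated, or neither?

Black to move; black king on e8.
In check: yes, from the white bishop on d7.
King squares — d7: attacked by Ne5; e7: attacked by Bg5; f7: attacked by Ne5; d8: attacked by Bg5; f8: attacked by Kg7.
Legal moves for Black: none.
In check with no legal moves → checkmate.

checkmate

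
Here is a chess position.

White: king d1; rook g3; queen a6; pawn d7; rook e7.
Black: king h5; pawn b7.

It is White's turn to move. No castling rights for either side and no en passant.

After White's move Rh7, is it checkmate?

After Rh7: black king on h5; in check: yes, from the white rook on h7.
King squares — g4: attacked by Rg3; h4: attacked by Rh7; g5: attacked by Rg3; g6: attacked by Rg3; h6: attacked by Qa6.
Black has no legal moves → checkmate.

yes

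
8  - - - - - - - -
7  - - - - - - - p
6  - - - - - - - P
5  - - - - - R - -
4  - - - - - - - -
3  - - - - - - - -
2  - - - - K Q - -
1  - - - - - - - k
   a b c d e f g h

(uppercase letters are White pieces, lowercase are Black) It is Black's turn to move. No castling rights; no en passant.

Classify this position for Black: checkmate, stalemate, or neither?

stalemate

Black to move; black king on h1.
In check: no.
King squares — g1: attacked by Qf2; g2: attacked by Qf2; h2: attacked by Qf2.
Legal moves for Black: none.
Not in check and no legal moves → stalemate.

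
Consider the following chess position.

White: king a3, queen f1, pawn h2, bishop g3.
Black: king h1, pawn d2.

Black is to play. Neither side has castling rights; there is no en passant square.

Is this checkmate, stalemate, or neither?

checkmate

Black to move; black king on h1.
In check: yes, from the white queen on f1.
King squares — g1: attacked by Qf1; g2: attacked by Qf1; h2: attacked by Bg3.
Legal moves for Black: none.
In check with no legal moves → checkmate.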